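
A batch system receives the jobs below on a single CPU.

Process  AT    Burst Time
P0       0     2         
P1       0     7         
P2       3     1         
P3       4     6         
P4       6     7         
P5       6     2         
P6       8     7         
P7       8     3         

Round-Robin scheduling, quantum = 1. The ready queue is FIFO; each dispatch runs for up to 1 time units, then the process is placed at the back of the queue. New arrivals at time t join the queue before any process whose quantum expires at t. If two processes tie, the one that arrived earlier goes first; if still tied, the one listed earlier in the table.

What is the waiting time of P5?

Gantt: | P0 0-1 | P1 1-2 | P0 2-3 | P1 3-4 | P2 4-5 | P3 5-6 | P1 6-7 | P4 7-8 | P5 8-9 | P3 9-10 | P1 10-11 | P6 11-12 | P7 12-13 | P4 13-14 | P5 14-15 | P3 15-16 | P1 16-17 | P6 17-18 | P7 18-19 | P4 19-20 | P3 20-21 | P1 21-22 | P6 22-23 | P7 23-24 | P4 24-25 | P3 25-26 | P1 26-27 | P6 27-28 | P4 28-29 | P3 29-30 | P6 30-31 | P4 31-32 | P6 32-33 | P4 33-34 | P6 34-35 |
Completion: P0=3  P1=27  P2=5  P3=30  P4=34  P5=15  P6=35  P7=24
Waiting(P5) = turnaround − burst = 9 − 2 = 7

7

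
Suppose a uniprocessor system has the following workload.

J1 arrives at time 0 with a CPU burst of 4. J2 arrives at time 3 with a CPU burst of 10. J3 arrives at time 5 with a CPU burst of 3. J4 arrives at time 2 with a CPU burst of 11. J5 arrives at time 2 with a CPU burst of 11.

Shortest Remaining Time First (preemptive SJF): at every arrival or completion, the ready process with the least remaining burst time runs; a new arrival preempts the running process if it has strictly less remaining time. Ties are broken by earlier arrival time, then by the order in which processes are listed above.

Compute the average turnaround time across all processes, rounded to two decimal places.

Gantt: | J1 0-4 | J2 4-5 | J3 5-8 | J2 8-17 | J4 17-28 | J5 28-39 |
Completion: J1=4  J2=17  J3=8  J4=28  J5=39
Turnaround (C−A): J1=4  J2=14  J3=3  J4=26  J5=37
Turnaround times: J1=4, J2=14, J3=3, J4=26, J5=37
Average turnaround = (4+14+3+26+37) / 5 = 84/5 = 16.80

16.80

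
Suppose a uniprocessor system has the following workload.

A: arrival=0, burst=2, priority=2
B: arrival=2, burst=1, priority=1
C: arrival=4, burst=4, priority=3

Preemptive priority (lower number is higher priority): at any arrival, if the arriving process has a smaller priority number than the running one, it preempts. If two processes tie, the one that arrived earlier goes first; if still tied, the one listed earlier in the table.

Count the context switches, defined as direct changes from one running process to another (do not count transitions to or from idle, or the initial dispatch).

1

Gantt: | A 0-2 | B 2-3 | idle 3-4 | C 4-8 |
Completion: A=2  B=3  C=8
Turnaround (C−A): A=2  B=1  C=4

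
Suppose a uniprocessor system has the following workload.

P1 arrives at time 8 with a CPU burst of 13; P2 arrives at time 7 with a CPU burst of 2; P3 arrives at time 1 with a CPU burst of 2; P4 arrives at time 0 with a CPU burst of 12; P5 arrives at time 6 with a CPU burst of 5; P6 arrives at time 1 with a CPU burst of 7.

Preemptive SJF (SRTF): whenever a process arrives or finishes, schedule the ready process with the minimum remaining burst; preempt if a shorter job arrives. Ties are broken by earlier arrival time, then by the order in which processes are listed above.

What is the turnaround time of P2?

Gantt: | P4 0-1 | P3 1-3 | P6 3-7 | P2 7-9 | P6 9-12 | P5 12-17 | P4 17-28 | P1 28-41 |
Completion: P1=41  P2=9  P3=3  P4=28  P5=17  P6=12
Turnaround (C−A): P1=33  P2=2  P3=2  P4=28  P5=11  P6=11
Turnaround(P2) = completion − arrival = 9 − 7 = 2

2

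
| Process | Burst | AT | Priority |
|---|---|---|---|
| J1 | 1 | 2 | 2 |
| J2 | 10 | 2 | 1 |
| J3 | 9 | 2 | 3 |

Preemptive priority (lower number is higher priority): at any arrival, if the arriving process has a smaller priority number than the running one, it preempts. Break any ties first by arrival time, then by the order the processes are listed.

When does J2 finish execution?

12

Timeline: | idle 0-2 | J2 2-12 | J1 12-13 | J3 13-22 |
Completion: J1=13  J2=12  J3=22
Turnaround (C−A): J1=11  J2=10  J3=20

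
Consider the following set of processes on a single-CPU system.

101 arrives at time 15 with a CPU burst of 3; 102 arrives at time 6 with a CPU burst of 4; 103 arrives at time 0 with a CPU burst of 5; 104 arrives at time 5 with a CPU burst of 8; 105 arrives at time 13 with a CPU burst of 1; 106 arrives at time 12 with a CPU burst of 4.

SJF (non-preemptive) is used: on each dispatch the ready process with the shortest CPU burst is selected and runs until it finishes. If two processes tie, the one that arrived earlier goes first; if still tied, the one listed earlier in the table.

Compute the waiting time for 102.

8

Schedule: | 103 0-5 | 104 5-13 | 105 13-14 | 102 14-18 | 101 18-21 | 106 21-25 |
Completion: 101=21  102=18  103=5  104=13  105=14  106=25
Turnaround (C−A): 101=6  102=12  103=5  104=8  105=1  106=13
Waiting(102) = turnaround − burst = 12 − 4 = 8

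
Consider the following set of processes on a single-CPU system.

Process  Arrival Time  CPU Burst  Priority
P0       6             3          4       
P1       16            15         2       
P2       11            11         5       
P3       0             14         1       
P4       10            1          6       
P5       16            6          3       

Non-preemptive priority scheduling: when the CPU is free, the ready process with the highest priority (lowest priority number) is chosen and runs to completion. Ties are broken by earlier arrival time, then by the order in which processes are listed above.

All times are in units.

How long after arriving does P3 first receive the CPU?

0

Timeline: | P3 0-14 | P0 14-17 | P1 17-32 | P5 32-38 | P2 38-49 | P4 49-50 |
Completion: P0=17  P1=32  P2=49  P3=14  P4=50  P5=38
Turnaround (C−A): P0=11  P1=16  P2=38  P3=14  P4=40  P5=22
Response(P3) = first start − arrival = 0 − 0 = 0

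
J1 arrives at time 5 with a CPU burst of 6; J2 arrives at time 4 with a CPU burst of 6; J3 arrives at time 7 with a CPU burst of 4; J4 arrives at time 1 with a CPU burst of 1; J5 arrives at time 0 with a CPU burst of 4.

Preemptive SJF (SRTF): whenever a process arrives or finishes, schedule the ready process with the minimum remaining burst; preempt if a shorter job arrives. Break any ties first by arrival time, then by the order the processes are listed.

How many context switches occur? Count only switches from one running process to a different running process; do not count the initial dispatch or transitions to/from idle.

5

Timeline: | J5 0-1 | J4 1-2 | J5 2-5 | J2 5-11 | J3 11-15 | J1 15-21 |
Completion: J1=21  J2=11  J3=15  J4=2  J5=5
Turnaround (C−A): J1=16  J2=7  J3=8  J4=1  J5=5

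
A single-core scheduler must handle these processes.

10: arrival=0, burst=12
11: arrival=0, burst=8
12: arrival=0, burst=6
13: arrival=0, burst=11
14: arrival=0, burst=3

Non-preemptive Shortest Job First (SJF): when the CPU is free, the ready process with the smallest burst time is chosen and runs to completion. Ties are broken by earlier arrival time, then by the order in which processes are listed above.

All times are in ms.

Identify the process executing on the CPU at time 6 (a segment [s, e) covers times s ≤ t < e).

Timeline: | 14 0-3 | 12 3-9 | 11 9-17 | 13 17-28 | 10 28-40 |
Completion: 10=40  11=17  12=9  13=28  14=3
Turnaround (C−A): 10=40  11=17  12=9  13=28  14=3

12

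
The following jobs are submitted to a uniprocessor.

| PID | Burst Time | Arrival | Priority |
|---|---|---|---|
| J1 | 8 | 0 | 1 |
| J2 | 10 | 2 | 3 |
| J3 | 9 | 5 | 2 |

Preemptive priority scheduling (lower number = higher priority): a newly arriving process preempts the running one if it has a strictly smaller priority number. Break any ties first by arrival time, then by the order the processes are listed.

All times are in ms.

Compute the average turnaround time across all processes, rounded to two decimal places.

15.00

Schedule: | J1 0-8 | J3 8-17 | J2 17-27 |
Completion: J1=8  J2=27  J3=17
Turnaround times: J1=8, J2=25, J3=12
Average turnaround = (8+25+12) / 3 = 45/3 = 15.00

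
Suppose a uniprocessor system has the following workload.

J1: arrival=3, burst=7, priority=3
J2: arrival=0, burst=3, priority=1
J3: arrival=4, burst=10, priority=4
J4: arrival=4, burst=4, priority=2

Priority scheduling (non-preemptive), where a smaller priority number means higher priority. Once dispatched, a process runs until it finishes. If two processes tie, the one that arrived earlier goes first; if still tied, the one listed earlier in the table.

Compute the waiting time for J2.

0

Schedule: | J2 0-3 | J1 3-10 | J4 10-14 | J3 14-24 |
Completion: J1=10  J2=3  J3=24  J4=14
Waiting(J2) = turnaround − burst = 3 − 3 = 0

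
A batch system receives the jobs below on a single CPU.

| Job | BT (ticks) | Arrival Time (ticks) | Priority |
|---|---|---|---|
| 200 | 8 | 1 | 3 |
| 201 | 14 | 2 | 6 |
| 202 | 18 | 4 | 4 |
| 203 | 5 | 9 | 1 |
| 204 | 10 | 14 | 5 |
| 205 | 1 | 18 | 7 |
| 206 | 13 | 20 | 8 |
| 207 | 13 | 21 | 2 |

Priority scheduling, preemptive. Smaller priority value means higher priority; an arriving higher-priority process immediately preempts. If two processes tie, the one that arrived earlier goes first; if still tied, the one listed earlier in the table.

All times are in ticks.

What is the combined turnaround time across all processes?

290

Timeline: | idle 0-1 | 200 1-9 | 203 9-14 | 202 14-21 | 207 21-34 | 202 34-45 | 204 45-55 | 201 55-69 | 205 69-70 | 206 70-83 |
Completion: 200=9  201=69  202=45  203=14  204=55  205=70  206=83  207=34
Turnaround (C−A): 200=8  201=67  202=41  203=5  204=41  205=52  206=63  207=13
Turnaround = completion − arrival: 200=8, 201=67, 202=41, 203=5, 204=41, 205=52, 206=63, 207=13
Total turnaround = 8 + 67 + 41 + 5 + 41 + 52 + 63 + 13 = 290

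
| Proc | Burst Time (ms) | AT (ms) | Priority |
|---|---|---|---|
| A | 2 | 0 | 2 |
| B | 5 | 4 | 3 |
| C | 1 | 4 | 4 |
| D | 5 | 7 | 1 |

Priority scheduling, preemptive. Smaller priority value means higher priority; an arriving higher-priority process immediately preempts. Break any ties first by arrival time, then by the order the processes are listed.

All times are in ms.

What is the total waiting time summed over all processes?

15

Timeline: | A 0-2 | idle 2-4 | B 4-7 | D 7-12 | B 12-14 | C 14-15 |
Completion: A=2  B=14  C=15  D=12
Turnaround (C−A): A=2  B=10  C=11  D=5
Waiting = turnaround − burst: A=0, B=5, C=10, D=0
Total waiting = 0 + 5 + 10 + 0 = 15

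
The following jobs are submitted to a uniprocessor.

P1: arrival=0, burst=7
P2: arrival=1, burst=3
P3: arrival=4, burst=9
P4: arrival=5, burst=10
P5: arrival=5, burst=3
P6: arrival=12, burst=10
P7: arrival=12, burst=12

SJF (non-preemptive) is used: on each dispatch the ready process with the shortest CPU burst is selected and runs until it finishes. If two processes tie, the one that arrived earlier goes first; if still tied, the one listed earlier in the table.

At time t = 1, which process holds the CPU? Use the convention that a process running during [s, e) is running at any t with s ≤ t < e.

Timeline: | P1 0-7 | P2 7-10 | P5 10-13 | P3 13-22 | P4 22-32 | P6 32-42 | P7 42-54 |
Completion: P1=7  P2=10  P3=22  P4=32  P5=13  P6=42  P7=54

P1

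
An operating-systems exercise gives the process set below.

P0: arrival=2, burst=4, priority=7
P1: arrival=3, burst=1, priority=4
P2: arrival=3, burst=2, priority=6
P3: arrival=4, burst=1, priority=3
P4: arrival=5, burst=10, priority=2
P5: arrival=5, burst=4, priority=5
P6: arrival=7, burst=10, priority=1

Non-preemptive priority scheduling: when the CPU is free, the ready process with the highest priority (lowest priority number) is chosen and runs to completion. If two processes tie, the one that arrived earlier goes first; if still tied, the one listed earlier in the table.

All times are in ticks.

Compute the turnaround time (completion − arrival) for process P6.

Timeline: | idle 0-2 | P0 2-6 | P4 6-16 | P6 16-26 | P3 26-27 | P1 27-28 | P5 28-32 | P2 32-34 |
Completion: P0=6  P1=28  P2=34  P3=27  P4=16  P5=32  P6=26
Turnaround(P6) = completion − arrival = 26 − 7 = 19

19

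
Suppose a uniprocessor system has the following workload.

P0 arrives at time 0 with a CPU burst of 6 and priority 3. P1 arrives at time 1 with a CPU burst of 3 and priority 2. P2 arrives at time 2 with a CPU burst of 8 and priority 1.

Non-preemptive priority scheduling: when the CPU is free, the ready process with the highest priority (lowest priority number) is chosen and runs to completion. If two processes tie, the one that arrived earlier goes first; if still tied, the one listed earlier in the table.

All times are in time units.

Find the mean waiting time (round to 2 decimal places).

Schedule: | P0 0-6 | P2 6-14 | P1 14-17 |
Completion: P0=6  P1=17  P2=14
Turnaround (C−A): P0=6  P1=16  P2=12
Waiting times: P0=0, P1=13, P2=4
Average waiting = (0+13+4) / 3 = 17/3 = 5.67

5.67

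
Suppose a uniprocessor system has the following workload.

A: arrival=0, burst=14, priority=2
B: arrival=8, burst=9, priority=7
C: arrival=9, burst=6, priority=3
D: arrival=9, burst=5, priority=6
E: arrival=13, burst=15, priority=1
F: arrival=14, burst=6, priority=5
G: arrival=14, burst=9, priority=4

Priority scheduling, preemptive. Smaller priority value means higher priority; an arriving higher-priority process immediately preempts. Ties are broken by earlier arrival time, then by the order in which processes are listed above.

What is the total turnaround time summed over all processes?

238

Schedule: | A 0-13 | E 13-28 | A 28-29 | C 29-35 | G 35-44 | F 44-50 | D 50-55 | B 55-64 |
Completion: A=29  B=64  C=35  D=55  E=28  F=50  G=44
Turnaround = completion − arrival: A=29, B=56, C=26, D=46, E=15, F=36, G=30
Total turnaround = 29 + 56 + 26 + 46 + 15 + 36 + 30 = 238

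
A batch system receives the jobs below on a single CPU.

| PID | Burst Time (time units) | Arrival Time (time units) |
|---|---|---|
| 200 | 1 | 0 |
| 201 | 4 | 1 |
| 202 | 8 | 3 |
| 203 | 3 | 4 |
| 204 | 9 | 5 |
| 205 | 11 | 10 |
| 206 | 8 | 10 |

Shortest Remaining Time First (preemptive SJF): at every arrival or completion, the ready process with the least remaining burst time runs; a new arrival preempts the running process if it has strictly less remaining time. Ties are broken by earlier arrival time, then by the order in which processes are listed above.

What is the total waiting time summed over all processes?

Timeline: | 200 0-1 | 201 1-5 | 203 5-8 | 202 8-16 | 206 16-24 | 204 24-33 | 205 33-44 |
Completion: 200=1  201=5  202=16  203=8  204=33  205=44  206=24
Waiting = turnaround − burst: 200=0, 201=0, 202=5, 203=1, 204=19, 205=23, 206=6
Total waiting = 0 + 0 + 5 + 1 + 19 + 23 + 6 = 54

54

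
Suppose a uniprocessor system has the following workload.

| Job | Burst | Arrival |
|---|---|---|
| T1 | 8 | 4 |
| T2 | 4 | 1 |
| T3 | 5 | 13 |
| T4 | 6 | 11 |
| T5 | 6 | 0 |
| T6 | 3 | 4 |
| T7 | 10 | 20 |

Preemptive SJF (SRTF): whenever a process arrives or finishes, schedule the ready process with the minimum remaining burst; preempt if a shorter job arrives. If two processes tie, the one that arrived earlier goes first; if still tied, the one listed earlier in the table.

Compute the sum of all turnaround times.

Timeline: | T5 0-1 | T2 1-5 | T6 5-8 | T5 8-13 | T3 13-18 | T4 18-24 | T1 24-32 | T7 32-42 |
Completion: T1=32  T2=5  T3=18  T4=24  T5=13  T6=8  T7=42
Turnaround (C−A): T1=28  T2=4  T3=5  T4=13  T5=13  T6=4  T7=22
Turnaround = completion − arrival: T1=28, T2=4, T3=5, T4=13, T5=13, T6=4, T7=22
Total turnaround = 28 + 4 + 5 + 13 + 13 + 4 + 22 = 89

89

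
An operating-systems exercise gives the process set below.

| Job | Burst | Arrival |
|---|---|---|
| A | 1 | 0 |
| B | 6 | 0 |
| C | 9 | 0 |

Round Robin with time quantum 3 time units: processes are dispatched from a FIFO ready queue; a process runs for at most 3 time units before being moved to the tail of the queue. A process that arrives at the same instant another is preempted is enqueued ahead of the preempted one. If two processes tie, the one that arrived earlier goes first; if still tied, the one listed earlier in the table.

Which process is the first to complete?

Timeline: | A 0-1 | B 1-4 | C 4-7 | B 7-10 | C 10-16 |
Completion: A=1  B=10  C=16
Turnaround (C−A): A=1  B=10  C=16
Finish order: A → B → C

A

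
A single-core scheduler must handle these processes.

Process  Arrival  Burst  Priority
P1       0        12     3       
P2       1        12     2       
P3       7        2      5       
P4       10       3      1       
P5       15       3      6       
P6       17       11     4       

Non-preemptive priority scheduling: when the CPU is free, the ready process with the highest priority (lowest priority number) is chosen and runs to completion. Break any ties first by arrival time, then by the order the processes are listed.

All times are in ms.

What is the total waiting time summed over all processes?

82

Gantt: | P1 0-12 | P4 12-15 | P2 15-27 | P6 27-38 | P3 38-40 | P5 40-43 |
Completion: P1=12  P2=27  P3=40  P4=15  P5=43  P6=38
Turnaround (C−A): P1=12  P2=26  P3=33  P4=5  P5=28  P6=21
Waiting = turnaround − burst: P1=0, P2=14, P3=31, P4=2, P5=25, P6=10
Total waiting = 0 + 14 + 31 + 2 + 25 + 10 = 82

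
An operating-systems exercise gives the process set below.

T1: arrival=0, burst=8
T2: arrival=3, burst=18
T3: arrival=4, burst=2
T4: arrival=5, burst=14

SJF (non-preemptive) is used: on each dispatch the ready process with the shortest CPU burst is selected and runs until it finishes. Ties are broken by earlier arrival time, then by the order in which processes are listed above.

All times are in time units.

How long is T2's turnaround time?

39

Timeline: | T1 0-8 | T3 8-10 | T4 10-24 | T2 24-42 |
Completion: T1=8  T2=42  T3=10  T4=24
Turnaround (C−A): T1=8  T2=39  T3=6  T4=19
Turnaround(T2) = completion − arrival = 42 − 3 = 39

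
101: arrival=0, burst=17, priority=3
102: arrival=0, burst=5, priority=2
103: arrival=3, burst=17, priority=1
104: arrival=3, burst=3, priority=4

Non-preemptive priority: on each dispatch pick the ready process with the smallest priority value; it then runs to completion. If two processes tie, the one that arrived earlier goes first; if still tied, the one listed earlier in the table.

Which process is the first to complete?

Timeline: | 102 0-5 | 103 5-22 | 101 22-39 | 104 39-42 |
Completion: 101=39  102=5  103=22  104=42
Turnaround (C−A): 101=39  102=5  103=19  104=39
Finish order: 102 → 103 → 101 → 104

102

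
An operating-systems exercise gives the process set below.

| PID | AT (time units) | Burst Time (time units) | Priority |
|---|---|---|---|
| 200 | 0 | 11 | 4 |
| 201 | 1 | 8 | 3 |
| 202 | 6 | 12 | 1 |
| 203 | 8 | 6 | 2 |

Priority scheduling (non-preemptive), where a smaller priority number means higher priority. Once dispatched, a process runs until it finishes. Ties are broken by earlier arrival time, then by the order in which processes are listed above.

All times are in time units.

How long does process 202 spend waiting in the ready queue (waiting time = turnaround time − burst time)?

Gantt: | 200 0-11 | 202 11-23 | 203 23-29 | 201 29-37 |
Completion: 200=11  201=37  202=23  203=29
Turnaround (C−A): 200=11  201=36  202=17  203=21
Waiting(202) = turnaround − burst = 17 − 12 = 5

5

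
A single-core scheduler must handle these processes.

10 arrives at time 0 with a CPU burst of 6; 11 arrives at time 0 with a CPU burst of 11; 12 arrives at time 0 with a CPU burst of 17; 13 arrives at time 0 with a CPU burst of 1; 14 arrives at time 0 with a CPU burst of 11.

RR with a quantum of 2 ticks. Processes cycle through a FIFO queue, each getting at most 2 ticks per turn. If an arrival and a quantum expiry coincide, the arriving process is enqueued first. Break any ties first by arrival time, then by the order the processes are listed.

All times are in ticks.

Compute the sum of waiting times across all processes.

105

Timeline: | 10 0-2 | 11 2-4 | 12 4-6 | 13 6-7 | 14 7-9 | 10 9-11 | 11 11-13 | 12 13-15 | 14 15-17 | 10 17-19 | 11 19-21 | 12 21-23 | 14 23-25 | 11 25-27 | 12 27-29 | 14 29-31 | 11 31-33 | 12 33-35 | 14 35-37 | 11 37-38 | 12 38-40 | 14 40-41 | 12 41-46 |
Completion: 10=19  11=38  12=46  13=7  14=41
Turnaround (C−A): 10=19  11=38  12=46  13=7  14=41
Waiting = turnaround − burst: 10=13, 11=27, 12=29, 13=6, 14=30
Total waiting = 13 + 27 + 29 + 6 + 30 = 105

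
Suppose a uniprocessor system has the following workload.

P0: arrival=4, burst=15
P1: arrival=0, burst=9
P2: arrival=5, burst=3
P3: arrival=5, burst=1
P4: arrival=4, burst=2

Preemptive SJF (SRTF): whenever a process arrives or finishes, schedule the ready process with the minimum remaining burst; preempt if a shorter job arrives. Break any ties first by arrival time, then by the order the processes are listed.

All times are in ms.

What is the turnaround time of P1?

Schedule: | P1 0-4 | P4 4-6 | P3 6-7 | P2 7-10 | P1 10-15 | P0 15-30 |
Completion: P0=30  P1=15  P2=10  P3=7  P4=6
Turnaround (C−A): P0=26  P1=15  P2=5  P3=2  P4=2
Turnaround(P1) = completion − arrival = 15 − 0 = 15

15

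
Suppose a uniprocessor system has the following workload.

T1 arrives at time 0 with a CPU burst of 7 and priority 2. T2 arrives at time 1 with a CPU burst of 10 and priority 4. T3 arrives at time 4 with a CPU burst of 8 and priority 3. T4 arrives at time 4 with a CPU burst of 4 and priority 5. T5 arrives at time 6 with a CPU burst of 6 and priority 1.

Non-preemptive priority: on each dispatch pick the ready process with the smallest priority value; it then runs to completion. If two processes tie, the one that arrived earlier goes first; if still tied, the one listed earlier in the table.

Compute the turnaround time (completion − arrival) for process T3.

Timeline: | T1 0-7 | T5 7-13 | T3 13-21 | T2 21-31 | T4 31-35 |
Completion: T1=7  T2=31  T3=21  T4=35  T5=13
Turnaround (C−A): T1=7  T2=30  T3=17  T4=31  T5=7
Turnaround(T3) = completion − arrival = 21 − 4 = 17

17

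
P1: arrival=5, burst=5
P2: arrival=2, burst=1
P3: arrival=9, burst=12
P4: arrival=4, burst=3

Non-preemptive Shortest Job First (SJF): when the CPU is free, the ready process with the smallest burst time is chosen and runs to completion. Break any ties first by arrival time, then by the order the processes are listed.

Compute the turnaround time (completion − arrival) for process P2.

Gantt: | idle 0-2 | P2 2-3 | idle 3-4 | P4 4-7 | P1 7-12 | P3 12-24 |
Completion: P1=12  P2=3  P3=24  P4=7
Turnaround(P2) = completion − arrival = 3 − 2 = 1

1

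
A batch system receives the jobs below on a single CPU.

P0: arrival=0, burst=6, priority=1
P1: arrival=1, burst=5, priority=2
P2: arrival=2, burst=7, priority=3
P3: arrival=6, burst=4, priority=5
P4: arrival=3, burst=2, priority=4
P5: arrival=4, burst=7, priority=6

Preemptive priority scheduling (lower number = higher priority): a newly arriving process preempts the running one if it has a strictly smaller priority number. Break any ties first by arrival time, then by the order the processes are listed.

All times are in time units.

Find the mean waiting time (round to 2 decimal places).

10.50

Timeline: | P0 0-6 | P1 6-11 | P2 11-18 | P4 18-20 | P3 20-24 | P5 24-31 |
Completion: P0=6  P1=11  P2=18  P3=24  P4=20  P5=31
Waiting times: P0=0, P1=5, P2=9, P3=14, P4=15, P5=20
Average waiting = (0+5+9+14+15+20) / 6 = 63/6 = 10.50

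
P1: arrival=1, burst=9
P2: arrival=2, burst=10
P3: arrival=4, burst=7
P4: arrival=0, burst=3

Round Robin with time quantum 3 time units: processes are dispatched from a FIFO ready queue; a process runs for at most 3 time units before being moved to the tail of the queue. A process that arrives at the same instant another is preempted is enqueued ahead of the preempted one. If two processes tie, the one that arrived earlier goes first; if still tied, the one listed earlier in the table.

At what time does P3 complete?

28

Gantt: | P4 0-3 | P1 3-6 | P2 6-9 | P3 9-12 | P1 12-15 | P2 15-18 | P3 18-21 | P1 21-24 | P2 24-27 | P3 27-28 | P2 28-29 |
Completion: P1=24  P2=29  P3=28  P4=3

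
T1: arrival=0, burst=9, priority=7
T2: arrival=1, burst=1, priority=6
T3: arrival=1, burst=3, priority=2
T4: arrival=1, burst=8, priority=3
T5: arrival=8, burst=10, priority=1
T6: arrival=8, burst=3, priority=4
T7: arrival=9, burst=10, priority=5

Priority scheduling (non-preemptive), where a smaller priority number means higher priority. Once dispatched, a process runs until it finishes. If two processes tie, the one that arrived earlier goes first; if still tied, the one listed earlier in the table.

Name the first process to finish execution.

T1

Gantt: | T1 0-9 | T5 9-19 | T3 19-22 | T4 22-30 | T6 30-33 | T7 33-43 | T2 43-44 |
Completion: T1=9  T2=44  T3=22  T4=30  T5=19  T6=33  T7=43
Turnaround (C−A): T1=9  T2=43  T3=21  T4=29  T5=11  T6=25  T7=34
Finish order: T1 → T5 → T3 → T4 → T6 → T7 → T2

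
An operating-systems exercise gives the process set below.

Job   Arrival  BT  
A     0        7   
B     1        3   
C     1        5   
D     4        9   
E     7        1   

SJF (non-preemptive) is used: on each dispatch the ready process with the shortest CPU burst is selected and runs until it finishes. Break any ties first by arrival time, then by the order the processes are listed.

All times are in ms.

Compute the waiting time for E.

Schedule: | A 0-7 | E 7-8 | B 8-11 | C 11-16 | D 16-25 |
Completion: A=7  B=11  C=16  D=25  E=8
Waiting(E) = turnaround − burst = 1 − 1 = 0

0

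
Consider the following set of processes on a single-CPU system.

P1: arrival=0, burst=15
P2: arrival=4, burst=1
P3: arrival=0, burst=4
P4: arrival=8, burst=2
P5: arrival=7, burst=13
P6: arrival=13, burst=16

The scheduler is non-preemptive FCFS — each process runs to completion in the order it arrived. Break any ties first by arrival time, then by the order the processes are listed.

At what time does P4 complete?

Timeline: | P1 0-15 | P3 15-19 | P2 19-20 | P5 20-33 | P4 33-35 | P6 35-51 |
Completion: P1=15  P2=20  P3=19  P4=35  P5=33  P6=51

35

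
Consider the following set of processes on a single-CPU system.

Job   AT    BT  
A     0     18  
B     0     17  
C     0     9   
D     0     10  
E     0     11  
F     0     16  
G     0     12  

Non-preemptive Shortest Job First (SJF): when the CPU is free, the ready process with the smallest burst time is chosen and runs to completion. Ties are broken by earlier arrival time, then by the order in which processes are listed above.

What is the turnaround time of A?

Gantt: | C 0-9 | D 9-19 | E 19-30 | G 30-42 | F 42-58 | B 58-75 | A 75-93 |
Completion: A=93  B=75  C=9  D=19  E=30  F=58  G=42
Turnaround (C−A): A=93  B=75  C=9  D=19  E=30  F=58  G=42
Turnaround(A) = completion − arrival = 93 − 0 = 93

93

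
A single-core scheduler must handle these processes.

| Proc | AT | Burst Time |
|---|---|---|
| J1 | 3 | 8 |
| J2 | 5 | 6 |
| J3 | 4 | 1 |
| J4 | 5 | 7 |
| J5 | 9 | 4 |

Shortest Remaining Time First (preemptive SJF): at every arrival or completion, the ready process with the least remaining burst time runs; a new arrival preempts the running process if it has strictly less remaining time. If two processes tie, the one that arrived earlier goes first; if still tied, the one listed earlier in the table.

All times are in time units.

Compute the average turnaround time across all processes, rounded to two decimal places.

11.20

Gantt: | idle 0-3 | J1 3-4 | J3 4-5 | J2 5-11 | J5 11-15 | J1 15-22 | J4 22-29 |
Completion: J1=22  J2=11  J3=5  J4=29  J5=15
Turnaround (C−A): J1=19  J2=6  J3=1  J4=24  J5=6
Turnaround times: J1=19, J2=6, J3=1, J4=24, J5=6
Average turnaround = (19+6+1+24+6) / 5 = 56/5 = 11.20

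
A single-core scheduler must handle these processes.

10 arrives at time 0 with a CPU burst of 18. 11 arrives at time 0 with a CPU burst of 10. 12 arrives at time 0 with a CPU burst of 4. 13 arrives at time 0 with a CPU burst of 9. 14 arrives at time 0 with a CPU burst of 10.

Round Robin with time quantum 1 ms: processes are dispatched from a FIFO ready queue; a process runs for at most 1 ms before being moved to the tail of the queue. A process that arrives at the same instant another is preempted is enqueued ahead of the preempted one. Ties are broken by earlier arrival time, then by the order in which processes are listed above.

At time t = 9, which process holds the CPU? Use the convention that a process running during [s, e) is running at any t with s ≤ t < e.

Gantt: | 10 0-1 | 11 1-2 | 12 2-3 | 13 3-4 | 14 4-5 | 10 5-6 | 11 6-7 | 12 7-8 | 13 8-9 | 14 9-10 | 10 10-11 | 11 11-12 | 12 12-13 | 13 13-14 | 14 14-15 | 10 15-16 | 11 16-17 | 12 17-18 | 13 18-19 | 14 19-20 | 10 20-21 | 11 21-22 | 13 22-23 | 14 23-24 | 10 24-25 | 11 25-26 | 13 26-27 | 14 27-28 | 10 28-29 | 11 29-30 | 13 30-31 | 14 31-32 | 10 32-33 | 11 33-34 | 13 34-35 | 14 35-36 | 10 36-37 | 11 37-38 | 13 38-39 | 14 39-40 | 10 40-41 | 11 41-42 | 14 42-43 | 10 43-51 |
Completion: 10=51  11=42  12=18  13=39  14=43
Turnaround (C−A): 10=51  11=42  12=18  13=39  14=43

14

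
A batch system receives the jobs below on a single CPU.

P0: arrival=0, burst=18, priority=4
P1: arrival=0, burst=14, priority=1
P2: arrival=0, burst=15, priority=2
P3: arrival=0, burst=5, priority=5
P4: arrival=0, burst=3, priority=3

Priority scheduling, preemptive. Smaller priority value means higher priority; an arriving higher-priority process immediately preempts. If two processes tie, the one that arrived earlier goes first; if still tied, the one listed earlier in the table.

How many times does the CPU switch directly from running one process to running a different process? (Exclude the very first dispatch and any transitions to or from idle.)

Schedule: | P1 0-14 | P2 14-29 | P4 29-32 | P0 32-50 | P3 50-55 |
Completion: P0=50  P1=14  P2=29  P3=55  P4=32

4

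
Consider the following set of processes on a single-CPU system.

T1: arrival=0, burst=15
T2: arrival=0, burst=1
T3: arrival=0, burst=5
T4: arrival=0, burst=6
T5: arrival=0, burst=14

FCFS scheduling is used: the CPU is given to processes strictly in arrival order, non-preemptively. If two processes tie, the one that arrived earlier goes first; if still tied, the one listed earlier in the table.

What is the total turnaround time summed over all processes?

120

Schedule: | T1 0-15 | T2 15-16 | T3 16-21 | T4 21-27 | T5 27-41 |
Completion: T1=15  T2=16  T3=21  T4=27  T5=41
Turnaround = completion − arrival: T1=15, T2=16, T3=21, T4=27, T5=41
Total turnaround = 15 + 16 + 21 + 27 + 41 = 120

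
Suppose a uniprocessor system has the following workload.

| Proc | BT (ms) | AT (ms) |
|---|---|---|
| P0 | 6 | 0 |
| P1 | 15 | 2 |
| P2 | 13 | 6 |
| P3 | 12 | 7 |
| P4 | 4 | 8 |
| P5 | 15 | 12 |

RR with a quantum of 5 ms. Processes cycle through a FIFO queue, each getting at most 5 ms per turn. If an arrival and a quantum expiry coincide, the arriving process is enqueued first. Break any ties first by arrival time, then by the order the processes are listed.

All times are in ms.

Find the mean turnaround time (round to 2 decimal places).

39.00

Schedule: | P0 0-5 | P1 5-10 | P0 10-11 | P2 11-16 | P3 16-21 | P4 21-25 | P1 25-30 | P5 30-35 | P2 35-40 | P3 40-45 | P1 45-50 | P5 50-55 | P2 55-58 | P3 58-60 | P5 60-65 |
Completion: P0=11  P1=50  P2=58  P3=60  P4=25  P5=65
Turnaround (C−A): P0=11  P1=48  P2=52  P3=53  P4=17  P5=53
Turnaround times: P0=11, P1=48, P2=52, P3=53, P4=17, P5=53
Average turnaround = (11+48+52+53+17+53) / 6 = 234/6 = 39.00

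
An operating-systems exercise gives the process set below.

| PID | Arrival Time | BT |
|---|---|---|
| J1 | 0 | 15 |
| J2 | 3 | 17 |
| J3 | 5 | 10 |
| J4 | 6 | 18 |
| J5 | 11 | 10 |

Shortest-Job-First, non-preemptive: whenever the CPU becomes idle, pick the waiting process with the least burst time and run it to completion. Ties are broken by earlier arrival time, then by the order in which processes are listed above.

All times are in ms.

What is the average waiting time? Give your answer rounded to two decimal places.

20.40

Schedule: | J1 0-15 | J3 15-25 | J5 25-35 | J2 35-52 | J4 52-70 |
Completion: J1=15  J2=52  J3=25  J4=70  J5=35
Waiting times: J1=0, J2=32, J3=10, J4=46, J5=14
Average waiting = (0+32+10+46+14) / 5 = 102/5 = 20.40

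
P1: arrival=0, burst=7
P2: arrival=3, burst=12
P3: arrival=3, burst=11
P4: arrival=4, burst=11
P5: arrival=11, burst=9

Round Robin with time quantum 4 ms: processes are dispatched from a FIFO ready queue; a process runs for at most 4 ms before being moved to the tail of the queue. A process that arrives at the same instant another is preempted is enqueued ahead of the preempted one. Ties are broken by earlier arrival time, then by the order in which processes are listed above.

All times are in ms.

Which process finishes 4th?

P4

Gantt: | P1 0-4 | P2 4-8 | P3 8-12 | P4 12-16 | P1 16-19 | P2 19-23 | P5 23-27 | P3 27-31 | P4 31-35 | P2 35-39 | P5 39-43 | P3 43-46 | P4 46-49 | P5 49-50 |
Completion: P1=19  P2=39  P3=46  P4=49  P5=50
Turnaround (C−A): P1=19  P2=36  P3=43  P4=45  P5=39
Finish order: P1 → P2 → P3 → P4 → P5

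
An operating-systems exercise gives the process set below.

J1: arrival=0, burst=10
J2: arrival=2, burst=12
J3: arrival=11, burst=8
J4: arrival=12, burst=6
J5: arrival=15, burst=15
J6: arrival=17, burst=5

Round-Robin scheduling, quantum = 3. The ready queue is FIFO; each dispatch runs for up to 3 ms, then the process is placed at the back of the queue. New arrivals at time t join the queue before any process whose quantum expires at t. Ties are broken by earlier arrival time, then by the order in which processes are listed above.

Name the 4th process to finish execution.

Gantt: | J1 0-3 | J2 3-6 | J1 6-9 | J2 9-12 | J1 12-15 | J3 15-18 | J4 18-21 | J2 21-24 | J5 24-27 | J1 27-28 | J6 28-31 | J3 31-34 | J4 34-37 | J2 37-40 | J5 40-43 | J6 43-45 | J3 45-47 | J5 47-56 |
Completion: J1=28  J2=40  J3=47  J4=37  J5=56  J6=45
Turnaround (C−A): J1=28  J2=38  J3=36  J4=25  J5=41  J6=28
Finish order: J1 → J4 → J2 → J6 → J3 → J5

J6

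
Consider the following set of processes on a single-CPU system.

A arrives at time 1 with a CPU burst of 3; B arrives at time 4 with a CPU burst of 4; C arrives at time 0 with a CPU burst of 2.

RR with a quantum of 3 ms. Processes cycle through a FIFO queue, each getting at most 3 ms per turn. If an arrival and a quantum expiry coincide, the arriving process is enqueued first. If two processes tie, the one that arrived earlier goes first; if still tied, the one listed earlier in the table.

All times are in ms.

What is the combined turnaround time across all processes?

11

Gantt: | C 0-2 | A 2-5 | B 5-9 |
Completion: A=5  B=9  C=2
Turnaround = completion − arrival: A=4, B=5, C=2
Total turnaround = 4 + 5 + 2 = 11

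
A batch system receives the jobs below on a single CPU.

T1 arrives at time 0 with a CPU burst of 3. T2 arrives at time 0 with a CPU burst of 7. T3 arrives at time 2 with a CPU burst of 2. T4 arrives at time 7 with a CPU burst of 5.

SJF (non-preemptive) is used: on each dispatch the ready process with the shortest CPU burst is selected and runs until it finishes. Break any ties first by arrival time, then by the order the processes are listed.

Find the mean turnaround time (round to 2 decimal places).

7.00

Schedule: | T1 0-3 | T3 3-5 | T2 5-12 | T4 12-17 |
Completion: T1=3  T2=12  T3=5  T4=17
Turnaround (C−A): T1=3  T2=12  T3=3  T4=10
Turnaround times: T1=3, T2=12, T3=3, T4=10
Average turnaround = (3+12+3+10) / 4 = 28/4 = 7.00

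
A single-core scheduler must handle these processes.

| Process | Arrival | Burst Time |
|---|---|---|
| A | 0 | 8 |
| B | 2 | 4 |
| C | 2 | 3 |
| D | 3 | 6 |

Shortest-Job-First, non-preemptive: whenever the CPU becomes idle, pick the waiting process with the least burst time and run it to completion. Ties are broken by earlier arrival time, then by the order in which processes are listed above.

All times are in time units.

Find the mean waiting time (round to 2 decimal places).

6.75

Schedule: | A 0-8 | C 8-11 | B 11-15 | D 15-21 |
Completion: A=8  B=15  C=11  D=21
Turnaround (C−A): A=8  B=13  C=9  D=18
Waiting times: A=0, B=9, C=6, D=12
Average waiting = (0+9+6+12) / 4 = 27/4 = 6.75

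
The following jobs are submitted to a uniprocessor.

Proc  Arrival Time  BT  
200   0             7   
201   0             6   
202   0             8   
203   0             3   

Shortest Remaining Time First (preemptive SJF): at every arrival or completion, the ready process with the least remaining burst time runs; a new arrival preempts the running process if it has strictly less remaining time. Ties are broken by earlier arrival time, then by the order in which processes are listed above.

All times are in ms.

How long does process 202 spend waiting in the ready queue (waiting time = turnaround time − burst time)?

Gantt: | 203 0-3 | 201 3-9 | 200 9-16 | 202 16-24 |
Completion: 200=16  201=9  202=24  203=3
Turnaround (C−A): 200=16  201=9  202=24  203=3
Waiting(202) = turnaround − burst = 24 − 8 = 16

16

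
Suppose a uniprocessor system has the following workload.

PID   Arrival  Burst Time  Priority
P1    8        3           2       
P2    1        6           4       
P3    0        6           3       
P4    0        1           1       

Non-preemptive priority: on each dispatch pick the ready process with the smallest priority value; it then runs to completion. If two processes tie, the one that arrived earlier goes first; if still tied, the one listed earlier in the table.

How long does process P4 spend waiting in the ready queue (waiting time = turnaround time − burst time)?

0

Schedule: | P4 0-1 | P3 1-7 | P2 7-13 | P1 13-16 |
Completion: P1=16  P2=13  P3=7  P4=1
Waiting(P4) = turnaround − burst = 1 − 1 = 0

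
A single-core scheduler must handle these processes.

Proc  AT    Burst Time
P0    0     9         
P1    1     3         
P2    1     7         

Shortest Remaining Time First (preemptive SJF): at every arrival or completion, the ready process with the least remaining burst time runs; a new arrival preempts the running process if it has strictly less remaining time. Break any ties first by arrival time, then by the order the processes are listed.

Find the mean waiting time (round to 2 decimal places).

Timeline: | P0 0-1 | P1 1-4 | P2 4-11 | P0 11-19 |
Completion: P0=19  P1=4  P2=11
Turnaround (C−A): P0=19  P1=3  P2=10
Waiting times: P0=10, P1=0, P2=3
Average waiting = (10+0+3) / 3 = 13/3 = 4.33

4.33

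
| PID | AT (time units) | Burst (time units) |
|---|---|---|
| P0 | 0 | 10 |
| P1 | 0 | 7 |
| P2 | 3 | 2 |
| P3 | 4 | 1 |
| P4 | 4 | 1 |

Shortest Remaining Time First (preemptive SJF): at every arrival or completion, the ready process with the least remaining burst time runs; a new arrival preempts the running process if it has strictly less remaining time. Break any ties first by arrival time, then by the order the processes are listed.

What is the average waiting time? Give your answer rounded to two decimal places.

Gantt: | P1 0-3 | P2 3-5 | P3 5-6 | P4 6-7 | P1 7-11 | P0 11-21 |
Completion: P0=21  P1=11  P2=5  P3=6  P4=7
Waiting times: P0=11, P1=4, P2=0, P3=1, P4=2
Average waiting = (11+4+0+1+2) / 5 = 18/5 = 3.60

3.60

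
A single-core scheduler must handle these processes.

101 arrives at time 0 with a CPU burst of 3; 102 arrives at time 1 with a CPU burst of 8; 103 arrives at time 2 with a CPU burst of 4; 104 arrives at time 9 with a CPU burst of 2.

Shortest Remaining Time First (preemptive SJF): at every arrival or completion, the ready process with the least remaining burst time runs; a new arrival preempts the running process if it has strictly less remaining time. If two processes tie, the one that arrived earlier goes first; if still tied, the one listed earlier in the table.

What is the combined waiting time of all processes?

9

Gantt: | 101 0-3 | 103 3-7 | 102 7-9 | 104 9-11 | 102 11-17 |
Completion: 101=3  102=17  103=7  104=11
Waiting = turnaround − burst: 101=0, 102=8, 103=1, 104=0
Total waiting = 0 + 8 + 1 + 0 = 9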